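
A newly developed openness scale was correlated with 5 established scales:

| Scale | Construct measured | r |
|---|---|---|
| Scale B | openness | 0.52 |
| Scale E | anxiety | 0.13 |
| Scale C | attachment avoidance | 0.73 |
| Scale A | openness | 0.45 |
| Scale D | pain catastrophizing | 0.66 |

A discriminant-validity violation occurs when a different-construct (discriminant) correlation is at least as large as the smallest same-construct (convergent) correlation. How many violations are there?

2

Convergent (same construct = openness): Scale B, Scale A.
Smallest convergent = 0.45. Discriminant values: 0.13, 0.73, 0.66; count ≥ 0.45 → 2.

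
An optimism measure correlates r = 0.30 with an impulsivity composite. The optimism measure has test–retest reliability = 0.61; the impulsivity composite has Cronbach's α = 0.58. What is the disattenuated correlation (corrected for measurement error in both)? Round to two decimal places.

0.50

r_true = r_obs / √(r_xx · r_yy) = 0.30 / √(0.61 × 0.58) = 0.30 / √0.3538 = 0.30 / 0.5948 ≈ 0.50.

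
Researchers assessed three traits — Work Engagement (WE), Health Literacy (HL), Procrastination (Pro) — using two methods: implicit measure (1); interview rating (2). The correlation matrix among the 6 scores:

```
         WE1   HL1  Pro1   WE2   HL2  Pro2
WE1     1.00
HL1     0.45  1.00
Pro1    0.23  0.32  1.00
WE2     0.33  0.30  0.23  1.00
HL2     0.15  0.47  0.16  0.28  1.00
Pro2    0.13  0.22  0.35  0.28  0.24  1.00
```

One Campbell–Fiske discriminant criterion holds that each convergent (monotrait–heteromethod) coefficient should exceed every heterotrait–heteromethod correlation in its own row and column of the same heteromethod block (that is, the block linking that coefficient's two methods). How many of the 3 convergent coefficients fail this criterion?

Checking each validity diagonal entry against its comparison values:
WE (methods 1·2): 0.33 vs {0.15, 0.30, 0.13, 0.23} → pass.
HL (methods 1·2): 0.47 vs {0.30, 0.15, 0.22, 0.16} → pass.
Pro (methods 1·2): 0.35 vs {0.23, 0.13, 0.16, 0.22} → pass.
0 of 3 fail.

0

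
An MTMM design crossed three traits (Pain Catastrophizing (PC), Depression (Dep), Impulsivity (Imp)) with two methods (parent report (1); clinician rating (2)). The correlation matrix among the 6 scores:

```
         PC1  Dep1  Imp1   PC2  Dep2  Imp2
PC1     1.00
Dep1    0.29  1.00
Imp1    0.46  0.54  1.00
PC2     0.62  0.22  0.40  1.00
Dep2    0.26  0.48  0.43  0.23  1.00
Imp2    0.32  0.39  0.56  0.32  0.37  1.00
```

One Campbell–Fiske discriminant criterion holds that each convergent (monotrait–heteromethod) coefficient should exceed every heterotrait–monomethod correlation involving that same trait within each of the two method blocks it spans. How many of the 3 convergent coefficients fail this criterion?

Convergent coefficients and their comparison sets:
PC (methods 1·2): 0.62 vs {0.29, 0.23, 0.46, 0.32} → pass.
Dep (methods 1·2): 0.48 vs {0.29, 0.23, 0.54, 0.37} → fail.
Imp (methods 1·2): 0.56 vs {0.46, 0.32, 0.54, 0.37} → pass.
1 of 3 fail.

1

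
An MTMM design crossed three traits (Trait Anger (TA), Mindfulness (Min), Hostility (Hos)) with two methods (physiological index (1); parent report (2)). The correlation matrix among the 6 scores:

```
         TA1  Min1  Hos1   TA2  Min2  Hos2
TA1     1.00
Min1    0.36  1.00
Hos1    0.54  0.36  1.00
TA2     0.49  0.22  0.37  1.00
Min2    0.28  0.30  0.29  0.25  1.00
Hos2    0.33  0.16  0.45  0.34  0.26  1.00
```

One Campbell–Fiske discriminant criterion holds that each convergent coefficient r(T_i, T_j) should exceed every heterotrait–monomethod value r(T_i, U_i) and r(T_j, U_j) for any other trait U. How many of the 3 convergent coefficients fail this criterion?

3

Each convergent coefficient versus the relevant comparison correlations:
TA (methods 1·2): 0.49 vs {0.36, 0.25, 0.54, 0.34} → fail.
Min (methods 1·2): 0.30 vs {0.36, 0.25, 0.36, 0.26} → fail.
Hos (methods 1·2): 0.45 vs {0.54, 0.34, 0.36, 0.26} → fail.
3 of 3 fail.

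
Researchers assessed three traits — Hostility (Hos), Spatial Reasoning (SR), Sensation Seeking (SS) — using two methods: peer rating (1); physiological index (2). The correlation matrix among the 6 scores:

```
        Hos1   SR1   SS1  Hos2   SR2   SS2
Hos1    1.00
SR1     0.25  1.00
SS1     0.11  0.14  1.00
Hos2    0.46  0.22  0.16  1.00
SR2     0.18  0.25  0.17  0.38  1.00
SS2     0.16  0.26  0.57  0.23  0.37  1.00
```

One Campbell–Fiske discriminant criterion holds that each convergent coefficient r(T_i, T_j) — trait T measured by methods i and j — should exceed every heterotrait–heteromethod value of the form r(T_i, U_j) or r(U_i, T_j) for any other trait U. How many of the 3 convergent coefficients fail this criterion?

1

Checking each validity diagonal entry against its comparison values:
Hos (methods 1·2): 0.46 vs {0.18, 0.22, 0.16, 0.16} → pass.
SR (methods 1·2): 0.25 vs {0.22, 0.18, 0.26, 0.17} → fail.
SS (methods 1·2): 0.57 vs {0.16, 0.16, 0.17, 0.26} → pass.
1 of 3 fail.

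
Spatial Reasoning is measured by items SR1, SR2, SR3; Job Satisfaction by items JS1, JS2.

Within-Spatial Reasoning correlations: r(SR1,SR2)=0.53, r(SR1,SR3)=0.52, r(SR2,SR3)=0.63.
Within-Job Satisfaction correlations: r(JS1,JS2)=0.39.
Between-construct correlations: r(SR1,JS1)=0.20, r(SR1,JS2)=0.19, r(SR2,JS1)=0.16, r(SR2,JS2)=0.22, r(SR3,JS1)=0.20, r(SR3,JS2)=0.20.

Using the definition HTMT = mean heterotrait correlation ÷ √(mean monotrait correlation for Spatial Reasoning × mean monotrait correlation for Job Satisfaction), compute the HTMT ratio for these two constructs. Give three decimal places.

0.417

Mean between = 1.17/6 = 0.1950.
Mean within-SR = 1.68/3 = 0.5600; mean within-JS = 0.39/1 = 0.3900.
Geometric mean = √(0.5600 × 0.3900) = 0.4673.
HTMT = 0.1950 / 0.4673 = 0.417.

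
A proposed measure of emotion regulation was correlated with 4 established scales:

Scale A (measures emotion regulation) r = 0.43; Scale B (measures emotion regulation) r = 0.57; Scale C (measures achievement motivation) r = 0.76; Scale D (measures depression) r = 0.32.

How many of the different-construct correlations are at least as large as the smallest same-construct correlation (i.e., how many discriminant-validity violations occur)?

Convergent (same construct = emotion regulation): Scale A, Scale B.
Smallest convergent = 0.43. Discriminant values: 0.76, 0.32; count ≥ 0.43 → 1.

1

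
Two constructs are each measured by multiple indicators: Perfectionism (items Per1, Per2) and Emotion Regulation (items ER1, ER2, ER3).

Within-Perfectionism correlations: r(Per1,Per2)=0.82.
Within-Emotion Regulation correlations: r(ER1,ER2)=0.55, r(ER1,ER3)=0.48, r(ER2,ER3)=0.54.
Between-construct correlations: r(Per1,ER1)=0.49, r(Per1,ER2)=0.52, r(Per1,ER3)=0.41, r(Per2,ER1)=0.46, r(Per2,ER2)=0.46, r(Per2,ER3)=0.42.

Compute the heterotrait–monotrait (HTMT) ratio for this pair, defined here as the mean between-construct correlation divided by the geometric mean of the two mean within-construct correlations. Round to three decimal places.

0.702

Mean heterotrait r = 2.76/6 = 0.4600.
Mean within-Per = 0.82/1 = 0.8200; mean within-ER = 1.57/3 = 0.5233.
Geometric mean = √(0.8200 × 0.5233) = 0.6551.
HTMT = 0.4600 / 0.6551 = 0.702.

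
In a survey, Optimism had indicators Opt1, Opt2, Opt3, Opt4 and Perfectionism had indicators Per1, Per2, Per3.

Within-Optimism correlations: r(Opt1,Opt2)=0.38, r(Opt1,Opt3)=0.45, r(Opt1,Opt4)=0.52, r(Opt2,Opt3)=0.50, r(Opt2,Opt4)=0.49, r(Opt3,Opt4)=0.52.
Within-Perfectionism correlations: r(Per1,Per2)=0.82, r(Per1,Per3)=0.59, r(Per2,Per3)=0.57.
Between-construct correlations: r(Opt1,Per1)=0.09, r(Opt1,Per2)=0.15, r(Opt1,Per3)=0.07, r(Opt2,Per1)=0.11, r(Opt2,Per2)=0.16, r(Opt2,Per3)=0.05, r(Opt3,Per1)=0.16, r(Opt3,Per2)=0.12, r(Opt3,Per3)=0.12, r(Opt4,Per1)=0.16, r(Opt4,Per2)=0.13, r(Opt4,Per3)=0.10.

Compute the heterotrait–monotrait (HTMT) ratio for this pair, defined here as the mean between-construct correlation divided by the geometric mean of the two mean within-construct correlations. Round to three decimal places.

0.211

Between-construct mean = 1.42/12 = 0.1183.
Mean within-Opt = 2.86/6 = 0.4767; mean within-Per = 1.98/3 = 0.6600.
Geometric mean = √(0.4767 × 0.6600) = 0.5609.
HTMT = 0.1183 / 0.5609 = 0.211.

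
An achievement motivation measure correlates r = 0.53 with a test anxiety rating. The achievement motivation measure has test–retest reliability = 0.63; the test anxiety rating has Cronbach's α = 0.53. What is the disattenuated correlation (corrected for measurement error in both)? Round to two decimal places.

0.92

r_true = r_obs / √(r_xx · r_yy) = 0.53 / √(0.63 × 0.53) = 0.53 / √0.3339 = 0.53 / 0.5778 ≈ 0.92.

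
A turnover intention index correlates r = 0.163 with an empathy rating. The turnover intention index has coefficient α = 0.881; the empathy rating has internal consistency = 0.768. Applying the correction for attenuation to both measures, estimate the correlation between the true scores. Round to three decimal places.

r_true = r_obs / √(r_xx · r_yy) = 0.163 / √(0.881 × 0.768) = 0.163 / √0.676608 = 0.163 / 0.8226 ≈ 0.198.

0.198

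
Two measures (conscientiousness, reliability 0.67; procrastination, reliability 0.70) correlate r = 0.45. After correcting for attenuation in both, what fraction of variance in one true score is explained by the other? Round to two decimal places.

0.43

Disattenuated r = 0.45 / √(0.67 × 0.70) = 0.45 / 0.6848 = 0.6571.
Shared true-score variance = 0.6571² = 0.4318 ≈ 0.43.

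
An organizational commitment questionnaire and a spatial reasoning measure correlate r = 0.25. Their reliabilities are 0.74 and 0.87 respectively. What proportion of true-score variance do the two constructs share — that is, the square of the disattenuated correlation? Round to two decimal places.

Disattenuated r = 0.25 / √(0.74 × 0.87) = 0.25 / 0.8024 = 0.3116.
Shared true-score variance = 0.3116² = 0.0971 ≈ 0.10.

0.10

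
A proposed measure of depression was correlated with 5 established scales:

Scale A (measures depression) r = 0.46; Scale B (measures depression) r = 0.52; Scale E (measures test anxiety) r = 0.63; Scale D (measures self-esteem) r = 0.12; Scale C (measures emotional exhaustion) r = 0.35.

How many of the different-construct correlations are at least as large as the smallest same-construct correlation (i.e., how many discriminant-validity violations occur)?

1

Convergent (same construct = depression): Scale A, Scale B.
Smallest convergent = 0.46. Discriminant values: 0.63, 0.12, 0.35; count ≥ 0.46 → 1.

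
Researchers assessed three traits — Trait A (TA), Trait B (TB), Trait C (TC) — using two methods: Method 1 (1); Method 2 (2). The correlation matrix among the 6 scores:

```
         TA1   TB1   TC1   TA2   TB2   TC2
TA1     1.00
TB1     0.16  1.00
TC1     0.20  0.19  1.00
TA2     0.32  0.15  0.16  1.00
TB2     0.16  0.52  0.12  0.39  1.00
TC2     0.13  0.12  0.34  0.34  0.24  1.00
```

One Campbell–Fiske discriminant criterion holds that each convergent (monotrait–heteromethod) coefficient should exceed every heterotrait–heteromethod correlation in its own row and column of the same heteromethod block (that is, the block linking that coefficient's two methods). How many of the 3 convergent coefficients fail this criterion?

0

Checking each validity diagonal entry against its comparison values:
TA (methods 1·2): 0.32 vs {0.16, 0.15, 0.13, 0.16} → pass.
TB (methods 1·2): 0.52 vs {0.15, 0.16, 0.12, 0.12} → pass.
TC (methods 1·2): 0.34 vs {0.16, 0.13, 0.12, 0.12} → pass.
0 of 3 fail.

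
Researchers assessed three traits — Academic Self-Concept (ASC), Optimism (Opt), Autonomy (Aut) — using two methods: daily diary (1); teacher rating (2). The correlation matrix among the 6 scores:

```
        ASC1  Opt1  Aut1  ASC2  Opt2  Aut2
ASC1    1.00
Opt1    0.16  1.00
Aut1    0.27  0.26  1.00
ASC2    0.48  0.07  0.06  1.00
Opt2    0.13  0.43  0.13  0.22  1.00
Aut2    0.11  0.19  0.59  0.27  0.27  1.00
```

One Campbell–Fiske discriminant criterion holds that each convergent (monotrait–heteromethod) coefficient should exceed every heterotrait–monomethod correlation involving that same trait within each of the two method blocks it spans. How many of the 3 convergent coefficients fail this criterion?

Each convergent coefficient versus the relevant comparison correlations:
ASC (methods 1·2): 0.48 vs {0.16, 0.22, 0.27, 0.27} → pass.
Opt (methods 1·2): 0.43 vs {0.16, 0.22, 0.26, 0.27} → pass.
Aut (methods 1·2): 0.59 vs {0.27, 0.27, 0.26, 0.27} → pass.
0 of 3 fail.

0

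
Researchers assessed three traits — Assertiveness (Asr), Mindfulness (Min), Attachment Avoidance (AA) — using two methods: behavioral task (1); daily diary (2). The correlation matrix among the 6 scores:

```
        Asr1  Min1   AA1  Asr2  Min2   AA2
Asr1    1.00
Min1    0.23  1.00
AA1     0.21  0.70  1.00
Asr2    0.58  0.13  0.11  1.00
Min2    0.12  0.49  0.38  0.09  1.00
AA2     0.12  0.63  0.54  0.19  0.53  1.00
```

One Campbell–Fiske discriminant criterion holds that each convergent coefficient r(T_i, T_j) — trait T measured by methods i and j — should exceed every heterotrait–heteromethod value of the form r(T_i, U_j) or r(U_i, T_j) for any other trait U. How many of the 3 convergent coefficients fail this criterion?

Convergent coefficients and their comparison sets:
Asr (methods 1·2): 0.58 vs {0.12, 0.13, 0.12, 0.11} → pass.
Min (methods 1·2): 0.49 vs {0.13, 0.12, 0.63, 0.38} → fail.
AA (methods 1·2): 0.54 vs {0.11, 0.12, 0.38, 0.63} → fail.
2 of 3 fail.

2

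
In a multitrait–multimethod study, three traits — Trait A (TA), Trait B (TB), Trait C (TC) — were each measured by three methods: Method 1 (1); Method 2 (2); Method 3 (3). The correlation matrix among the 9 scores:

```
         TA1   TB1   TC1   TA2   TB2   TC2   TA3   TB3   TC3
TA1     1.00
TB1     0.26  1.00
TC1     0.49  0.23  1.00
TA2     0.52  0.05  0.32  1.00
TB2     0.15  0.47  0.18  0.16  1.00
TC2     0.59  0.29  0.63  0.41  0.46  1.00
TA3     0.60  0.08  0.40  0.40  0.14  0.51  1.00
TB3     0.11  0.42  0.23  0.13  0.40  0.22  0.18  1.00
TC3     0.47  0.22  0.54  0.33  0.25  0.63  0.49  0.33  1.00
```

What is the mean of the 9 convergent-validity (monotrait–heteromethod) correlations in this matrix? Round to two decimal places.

0.51

Convergent values: 0.52, 0.60, 0.40, 0.47, 0.42, 0.40, 0.63, 0.54, 0.63; mean = 4.61/9 = 0.51.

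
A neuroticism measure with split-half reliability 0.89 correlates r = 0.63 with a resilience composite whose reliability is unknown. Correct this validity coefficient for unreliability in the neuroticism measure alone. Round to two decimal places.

0.67

Single correction: r_c = r_obs / √r_xx = 0.63 / √0.89 = 0.63 / 0.9434 ≈ 0.67.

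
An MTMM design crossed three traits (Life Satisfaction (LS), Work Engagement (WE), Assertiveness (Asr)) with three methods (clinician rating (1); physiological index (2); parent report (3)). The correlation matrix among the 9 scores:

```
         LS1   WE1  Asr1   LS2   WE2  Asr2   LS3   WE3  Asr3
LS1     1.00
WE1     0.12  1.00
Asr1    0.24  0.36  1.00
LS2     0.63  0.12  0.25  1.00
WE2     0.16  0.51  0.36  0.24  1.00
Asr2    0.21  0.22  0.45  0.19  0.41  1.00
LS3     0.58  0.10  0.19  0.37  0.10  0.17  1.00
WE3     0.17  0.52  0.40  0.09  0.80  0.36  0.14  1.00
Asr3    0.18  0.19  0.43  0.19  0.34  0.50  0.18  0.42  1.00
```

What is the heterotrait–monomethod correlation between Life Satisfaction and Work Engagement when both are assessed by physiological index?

Different traits, same method: r(LS2, WE2) = 0.24.

0.24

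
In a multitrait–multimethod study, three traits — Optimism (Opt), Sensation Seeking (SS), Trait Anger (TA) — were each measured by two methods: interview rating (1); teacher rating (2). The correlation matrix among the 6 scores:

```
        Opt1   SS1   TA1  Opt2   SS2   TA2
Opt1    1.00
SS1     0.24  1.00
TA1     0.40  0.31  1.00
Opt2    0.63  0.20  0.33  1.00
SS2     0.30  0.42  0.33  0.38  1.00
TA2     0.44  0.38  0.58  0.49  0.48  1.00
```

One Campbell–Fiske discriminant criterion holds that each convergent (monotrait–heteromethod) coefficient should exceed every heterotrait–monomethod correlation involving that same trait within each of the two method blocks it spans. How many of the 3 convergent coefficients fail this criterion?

1

Convergent coefficients and their comparison sets:
Opt (methods 1·2): 0.63 vs {0.24, 0.38, 0.40, 0.49} → pass.
SS (methods 1·2): 0.42 vs {0.24, 0.38, 0.31, 0.48} → fail.
TA (methods 1·2): 0.58 vs {0.40, 0.49, 0.31, 0.48} → pass.
1 of 3 fail.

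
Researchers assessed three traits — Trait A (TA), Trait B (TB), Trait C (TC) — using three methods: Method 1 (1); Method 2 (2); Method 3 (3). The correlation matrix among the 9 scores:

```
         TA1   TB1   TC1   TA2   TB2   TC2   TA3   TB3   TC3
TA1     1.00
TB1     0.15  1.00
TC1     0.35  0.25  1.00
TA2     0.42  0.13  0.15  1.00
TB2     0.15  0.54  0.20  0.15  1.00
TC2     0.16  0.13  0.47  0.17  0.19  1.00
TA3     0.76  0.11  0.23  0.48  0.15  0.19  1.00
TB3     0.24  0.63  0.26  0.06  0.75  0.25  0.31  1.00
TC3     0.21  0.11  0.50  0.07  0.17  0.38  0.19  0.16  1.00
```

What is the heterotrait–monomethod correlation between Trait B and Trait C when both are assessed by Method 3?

0.16

Different traits, same method: r(TB3, TC3) = 0.16.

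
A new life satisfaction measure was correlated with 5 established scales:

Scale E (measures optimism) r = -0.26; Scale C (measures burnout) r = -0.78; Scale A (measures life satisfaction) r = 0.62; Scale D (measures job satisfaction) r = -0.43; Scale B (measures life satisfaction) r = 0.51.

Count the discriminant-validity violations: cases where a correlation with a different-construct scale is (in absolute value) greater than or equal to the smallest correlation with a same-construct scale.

1

Convergent (same construct = life satisfaction): Scale A, Scale B.
Smallest convergent = 0.51. Discriminant |r|: 0.26, 0.78, 0.43; count ≥ 0.51 → 1.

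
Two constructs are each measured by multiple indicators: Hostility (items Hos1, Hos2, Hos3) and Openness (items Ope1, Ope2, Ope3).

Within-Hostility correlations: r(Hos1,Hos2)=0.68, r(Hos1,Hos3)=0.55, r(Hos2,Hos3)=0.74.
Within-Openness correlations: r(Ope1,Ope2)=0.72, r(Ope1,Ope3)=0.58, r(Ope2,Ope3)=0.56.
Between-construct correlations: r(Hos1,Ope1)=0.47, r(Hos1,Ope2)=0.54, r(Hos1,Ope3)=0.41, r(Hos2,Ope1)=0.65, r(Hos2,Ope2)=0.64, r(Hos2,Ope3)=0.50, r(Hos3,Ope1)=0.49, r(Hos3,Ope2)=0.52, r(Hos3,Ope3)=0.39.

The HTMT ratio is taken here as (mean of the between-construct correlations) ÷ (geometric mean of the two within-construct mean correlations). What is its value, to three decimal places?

0.803

Mean heterotrait r = 4.61/9 = 0.5122.
Mean within-Hos = 1.97/3 = 0.6567; mean within-Ope = 1.86/3 = 0.6200.
Geometric mean = √(0.6567 × 0.6200) = 0.6381.
HTMT = 0.5122 / 0.6381 = 0.803.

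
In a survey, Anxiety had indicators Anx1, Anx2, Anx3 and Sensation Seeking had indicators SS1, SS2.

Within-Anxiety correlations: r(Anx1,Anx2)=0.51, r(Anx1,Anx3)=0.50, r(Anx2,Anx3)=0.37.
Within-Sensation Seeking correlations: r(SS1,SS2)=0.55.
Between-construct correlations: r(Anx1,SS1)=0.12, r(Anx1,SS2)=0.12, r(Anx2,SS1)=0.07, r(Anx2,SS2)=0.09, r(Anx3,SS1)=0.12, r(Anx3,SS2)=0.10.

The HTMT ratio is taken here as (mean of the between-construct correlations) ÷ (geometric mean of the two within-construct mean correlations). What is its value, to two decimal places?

0.21

Mean heterotrait r = 0.62/6 = 0.1033.
Mean within-Anx = 1.38/3 = 0.4600; mean within-SS = 0.55/1 = 0.5500.
Geometric mean = √(0.4600 × 0.5500) = 0.5030.
HTMT = 0.1033 / 0.5030 = 0.21.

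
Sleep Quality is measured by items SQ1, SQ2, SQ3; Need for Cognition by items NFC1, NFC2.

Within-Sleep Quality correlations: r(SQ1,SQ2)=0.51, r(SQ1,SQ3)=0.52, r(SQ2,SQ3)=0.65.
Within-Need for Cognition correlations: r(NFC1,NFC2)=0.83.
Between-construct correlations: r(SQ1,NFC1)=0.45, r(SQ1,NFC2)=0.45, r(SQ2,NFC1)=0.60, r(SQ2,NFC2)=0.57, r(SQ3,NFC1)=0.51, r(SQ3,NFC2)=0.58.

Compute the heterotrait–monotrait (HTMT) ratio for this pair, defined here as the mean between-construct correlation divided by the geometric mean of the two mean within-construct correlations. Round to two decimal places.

0.77

Between-construct mean = 3.16/6 = 0.5267.
Mean within-SQ = 1.68/3 = 0.5600; mean within-NFC = 0.83/1 = 0.8300.
Geometric mean = √(0.5600 × 0.8300) = 0.6818.
HTMT = 0.5267 / 0.6818 = 0.77.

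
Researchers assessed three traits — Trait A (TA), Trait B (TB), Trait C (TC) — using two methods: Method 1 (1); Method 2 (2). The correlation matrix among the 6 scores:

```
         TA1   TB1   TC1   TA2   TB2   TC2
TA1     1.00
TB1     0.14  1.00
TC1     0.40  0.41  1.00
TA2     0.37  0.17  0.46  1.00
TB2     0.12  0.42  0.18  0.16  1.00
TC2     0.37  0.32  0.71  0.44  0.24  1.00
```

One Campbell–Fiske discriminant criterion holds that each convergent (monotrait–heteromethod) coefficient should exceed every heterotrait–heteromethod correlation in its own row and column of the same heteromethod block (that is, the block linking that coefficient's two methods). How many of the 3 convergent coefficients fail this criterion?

Convergent coefficients and their comparison sets:
TA (methods 1·2): 0.37 vs {0.12, 0.17, 0.37, 0.46} → fail.
TB (methods 1·2): 0.42 vs {0.17, 0.12, 0.32, 0.18} → pass.
TC (methods 1·2): 0.71 vs {0.46, 0.37, 0.18, 0.32} → pass.
1 of 3 fail.

1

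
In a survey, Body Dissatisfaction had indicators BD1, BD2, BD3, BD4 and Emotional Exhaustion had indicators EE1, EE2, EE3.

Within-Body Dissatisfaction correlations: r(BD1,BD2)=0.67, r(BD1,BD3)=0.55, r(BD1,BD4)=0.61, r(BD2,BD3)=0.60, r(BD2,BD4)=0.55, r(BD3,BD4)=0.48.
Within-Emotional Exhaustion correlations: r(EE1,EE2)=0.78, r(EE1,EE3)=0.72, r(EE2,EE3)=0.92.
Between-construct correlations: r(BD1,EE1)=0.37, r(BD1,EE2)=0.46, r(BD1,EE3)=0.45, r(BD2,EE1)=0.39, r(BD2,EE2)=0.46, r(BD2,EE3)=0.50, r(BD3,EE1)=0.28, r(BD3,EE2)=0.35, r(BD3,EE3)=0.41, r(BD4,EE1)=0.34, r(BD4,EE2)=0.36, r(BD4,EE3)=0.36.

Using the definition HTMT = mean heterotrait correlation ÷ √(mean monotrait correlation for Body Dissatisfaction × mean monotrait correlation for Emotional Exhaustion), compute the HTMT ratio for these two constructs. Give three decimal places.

Between-construct mean = 4.73/12 = 0.3942.
Mean within-BD = 3.46/6 = 0.5767; mean within-EE = 2.42/3 = 0.8067.
Geometric mean = √(0.5767 × 0.8067) = 0.6821.
HTMT = 0.3942 / 0.6821 = 0.578.

0.578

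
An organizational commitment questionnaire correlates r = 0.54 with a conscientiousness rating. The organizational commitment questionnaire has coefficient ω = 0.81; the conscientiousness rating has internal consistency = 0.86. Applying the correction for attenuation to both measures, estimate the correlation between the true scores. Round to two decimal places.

0.65

r_true = r_obs / √(r_xx · r_yy) = 0.54 / √(0.81 × 0.86) = 0.54 / √0.6966 = 0.54 / 0.8346 ≈ 0.65.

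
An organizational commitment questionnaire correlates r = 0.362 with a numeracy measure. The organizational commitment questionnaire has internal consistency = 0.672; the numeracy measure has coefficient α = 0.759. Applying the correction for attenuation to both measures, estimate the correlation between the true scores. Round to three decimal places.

0.507

r_true = r_obs / √(r_xx · r_yy) = 0.362 / √(0.672 × 0.759) = 0.362 / √0.510048 = 0.362 / 0.7142 ≈ 0.507.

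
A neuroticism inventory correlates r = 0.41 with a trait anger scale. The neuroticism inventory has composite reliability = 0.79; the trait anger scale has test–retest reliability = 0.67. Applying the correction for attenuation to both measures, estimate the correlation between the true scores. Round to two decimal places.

r_true = r_obs / √(r_xx · r_yy) = 0.41 / √(0.79 × 0.67) = 0.41 / √0.5293 = 0.41 / 0.7275 ≈ 0.56.

0.56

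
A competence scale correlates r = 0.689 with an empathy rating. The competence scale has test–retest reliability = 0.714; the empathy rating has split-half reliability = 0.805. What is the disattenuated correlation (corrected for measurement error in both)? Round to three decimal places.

r_true = r_obs / √(r_xx · r_yy) = 0.689 / √(0.714 × 0.805) = 0.689 / √0.574770 = 0.689 / 0.7581 ≈ 0.909.

0.909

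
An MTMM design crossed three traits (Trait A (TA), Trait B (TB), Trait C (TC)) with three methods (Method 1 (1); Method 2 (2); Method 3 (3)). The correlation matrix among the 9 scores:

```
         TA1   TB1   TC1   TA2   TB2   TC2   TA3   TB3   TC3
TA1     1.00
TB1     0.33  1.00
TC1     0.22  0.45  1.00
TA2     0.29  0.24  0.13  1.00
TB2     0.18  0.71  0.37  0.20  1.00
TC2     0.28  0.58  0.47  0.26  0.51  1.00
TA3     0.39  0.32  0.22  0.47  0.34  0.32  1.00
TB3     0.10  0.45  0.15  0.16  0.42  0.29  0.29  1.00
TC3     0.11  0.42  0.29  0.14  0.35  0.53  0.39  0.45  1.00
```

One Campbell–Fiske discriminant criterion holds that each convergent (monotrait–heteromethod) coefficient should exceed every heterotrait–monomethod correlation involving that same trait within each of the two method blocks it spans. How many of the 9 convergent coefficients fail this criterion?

6

Checking each validity diagonal entry against its comparison values:
TA (methods 1·2): 0.29 vs {0.33, 0.20, 0.22, 0.26} → fail.
TA (methods 1·3): 0.39 vs {0.33, 0.29, 0.22, 0.39} → fail.
TA (methods 2·3): 0.47 vs {0.20, 0.29, 0.26, 0.39} → pass.
TB (methods 1·2): 0.71 vs {0.33, 0.20, 0.45, 0.51} → pass.
TB (methods 1·3): 0.45 vs {0.33, 0.29, 0.45, 0.45} → fail.
TB (methods 2·3): 0.42 vs {0.20, 0.29, 0.51, 0.45} → fail.
TC (methods 1·2): 0.47 vs {0.22, 0.26, 0.45, 0.51} → fail.
TC (methods 1·3): 0.29 vs {0.22, 0.39, 0.45, 0.45} → fail.
TC (methods 2·3): 0.53 vs {0.26, 0.39, 0.51, 0.45} → pass.
6 of 9 fail.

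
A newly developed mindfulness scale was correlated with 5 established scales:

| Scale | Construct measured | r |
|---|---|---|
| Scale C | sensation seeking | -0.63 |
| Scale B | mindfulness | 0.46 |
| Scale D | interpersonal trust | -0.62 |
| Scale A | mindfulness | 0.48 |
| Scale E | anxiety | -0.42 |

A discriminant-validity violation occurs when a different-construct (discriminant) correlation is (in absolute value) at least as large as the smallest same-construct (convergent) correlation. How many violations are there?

Convergent (same construct = mindfulness): Scale B, Scale A.
Smallest convergent = 0.46. Discriminant |r|: 0.63, 0.62, 0.42; count ≥ 0.46 → 2.

2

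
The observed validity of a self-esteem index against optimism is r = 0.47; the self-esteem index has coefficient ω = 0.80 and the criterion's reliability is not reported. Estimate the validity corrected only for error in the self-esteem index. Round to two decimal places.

Single correction: r_c = r_obs / √r_xx = 0.47 / √0.80 = 0.47 / 0.8944 ≈ 0.53.

0.53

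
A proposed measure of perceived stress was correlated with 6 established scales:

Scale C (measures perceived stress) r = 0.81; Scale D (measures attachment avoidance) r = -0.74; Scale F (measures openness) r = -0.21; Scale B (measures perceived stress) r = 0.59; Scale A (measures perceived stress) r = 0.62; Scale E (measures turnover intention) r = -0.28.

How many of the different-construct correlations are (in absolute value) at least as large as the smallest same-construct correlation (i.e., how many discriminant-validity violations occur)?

Convergent (same construct = perceived stress): Scale C, Scale B, Scale A.
Smallest convergent = 0.59. Discriminant |r|: 0.74, 0.21, 0.28; count ≥ 0.59 → 1.

1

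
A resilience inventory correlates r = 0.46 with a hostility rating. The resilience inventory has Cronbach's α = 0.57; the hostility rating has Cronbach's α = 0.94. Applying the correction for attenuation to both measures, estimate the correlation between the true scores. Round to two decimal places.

r_true = r_obs / √(r_xx · r_yy) = 0.46 / √(0.57 × 0.94) = 0.46 / √0.5358 = 0.46 / 0.7320 ≈ 0.63.

0.63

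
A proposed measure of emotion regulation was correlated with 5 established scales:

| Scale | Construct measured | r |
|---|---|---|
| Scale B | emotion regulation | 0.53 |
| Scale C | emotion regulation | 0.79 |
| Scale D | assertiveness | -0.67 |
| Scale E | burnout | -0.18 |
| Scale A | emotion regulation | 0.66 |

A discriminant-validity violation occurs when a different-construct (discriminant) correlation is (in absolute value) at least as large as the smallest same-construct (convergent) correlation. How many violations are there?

Convergent (same construct = emotion regulation): Scale B, Scale C, Scale A.
Smallest convergent = 0.53. Discriminant |r|: 0.67, 0.18; count ≥ 0.53 → 1.

1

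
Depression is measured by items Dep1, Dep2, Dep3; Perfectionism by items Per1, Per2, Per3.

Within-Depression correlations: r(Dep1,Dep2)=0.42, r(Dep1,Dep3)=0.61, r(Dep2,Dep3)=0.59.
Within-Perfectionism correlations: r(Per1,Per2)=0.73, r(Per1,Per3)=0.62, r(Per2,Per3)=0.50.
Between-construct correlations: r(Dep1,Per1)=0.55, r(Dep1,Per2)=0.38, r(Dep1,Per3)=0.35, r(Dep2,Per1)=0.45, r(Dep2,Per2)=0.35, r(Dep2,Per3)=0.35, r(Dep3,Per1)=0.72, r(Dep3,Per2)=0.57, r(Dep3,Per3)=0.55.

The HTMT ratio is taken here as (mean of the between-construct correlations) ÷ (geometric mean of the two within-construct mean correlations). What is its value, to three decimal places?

0.822

Mean heterotrait r = 4.27/9 = 0.4744.
Mean within-Dep = 1.62/3 = 0.5400; mean within-Per = 1.85/3 = 0.6167.
Geometric mean = √(0.5400 × 0.6167) = 0.5771.
HTMT = 0.4744 / 0.5771 = 0.822.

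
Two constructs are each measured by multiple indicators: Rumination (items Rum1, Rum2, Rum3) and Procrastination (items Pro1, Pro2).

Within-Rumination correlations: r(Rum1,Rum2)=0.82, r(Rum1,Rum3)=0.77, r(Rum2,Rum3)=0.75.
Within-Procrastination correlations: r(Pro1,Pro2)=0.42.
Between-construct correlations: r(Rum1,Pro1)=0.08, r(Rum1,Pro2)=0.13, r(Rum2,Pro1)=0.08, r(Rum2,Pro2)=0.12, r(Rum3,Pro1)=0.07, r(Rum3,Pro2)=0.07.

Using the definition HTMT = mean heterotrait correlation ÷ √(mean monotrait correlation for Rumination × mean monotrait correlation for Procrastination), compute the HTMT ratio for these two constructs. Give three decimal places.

0.160

Mean between = 0.55/6 = 0.0917.
Mean within-Rum = 2.34/3 = 0.7800; mean within-Pro = 0.42/1 = 0.4200.
Geometric mean = √(0.7800 × 0.4200) = 0.5724.
HTMT = 0.0917 / 0.5724 = 0.160.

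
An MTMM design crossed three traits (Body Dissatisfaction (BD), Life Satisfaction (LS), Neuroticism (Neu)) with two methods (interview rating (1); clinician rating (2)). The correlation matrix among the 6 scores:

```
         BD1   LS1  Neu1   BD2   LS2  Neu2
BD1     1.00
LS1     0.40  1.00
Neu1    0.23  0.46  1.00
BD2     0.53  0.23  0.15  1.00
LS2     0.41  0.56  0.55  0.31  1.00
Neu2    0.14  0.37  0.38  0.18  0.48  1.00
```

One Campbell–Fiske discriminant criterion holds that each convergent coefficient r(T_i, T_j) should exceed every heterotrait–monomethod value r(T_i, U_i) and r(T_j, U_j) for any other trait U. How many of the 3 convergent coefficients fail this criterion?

1

Each convergent coefficient versus the relevant comparison correlations:
BD (methods 1·2): 0.53 vs {0.40, 0.31, 0.23, 0.18} → pass.
LS (methods 1·2): 0.56 vs {0.40, 0.31, 0.46, 0.48} → pass.
Neu (methods 1·2): 0.38 vs {0.23, 0.18, 0.46, 0.48} → fail.
1 of 3 fail.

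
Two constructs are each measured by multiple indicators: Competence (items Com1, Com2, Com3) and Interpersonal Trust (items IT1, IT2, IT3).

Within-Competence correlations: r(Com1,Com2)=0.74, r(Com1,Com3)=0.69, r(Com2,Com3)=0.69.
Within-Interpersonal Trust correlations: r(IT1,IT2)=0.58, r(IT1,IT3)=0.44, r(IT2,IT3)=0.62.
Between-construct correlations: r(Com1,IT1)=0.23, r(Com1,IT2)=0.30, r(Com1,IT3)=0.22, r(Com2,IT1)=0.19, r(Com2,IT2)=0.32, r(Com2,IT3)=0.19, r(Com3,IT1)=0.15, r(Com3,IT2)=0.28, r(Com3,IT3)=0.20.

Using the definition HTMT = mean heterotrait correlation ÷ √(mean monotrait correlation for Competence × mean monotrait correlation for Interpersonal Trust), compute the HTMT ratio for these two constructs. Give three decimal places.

0.372

Between-construct mean = 2.08/9 = 0.2311.
Mean within-Com = 2.12/3 = 0.7067; mean within-IT = 1.64/3 = 0.5467.
Geometric mean = √(0.7067 × 0.5467) = 0.6216.
HTMT = 0.2311 / 0.6216 = 0.372.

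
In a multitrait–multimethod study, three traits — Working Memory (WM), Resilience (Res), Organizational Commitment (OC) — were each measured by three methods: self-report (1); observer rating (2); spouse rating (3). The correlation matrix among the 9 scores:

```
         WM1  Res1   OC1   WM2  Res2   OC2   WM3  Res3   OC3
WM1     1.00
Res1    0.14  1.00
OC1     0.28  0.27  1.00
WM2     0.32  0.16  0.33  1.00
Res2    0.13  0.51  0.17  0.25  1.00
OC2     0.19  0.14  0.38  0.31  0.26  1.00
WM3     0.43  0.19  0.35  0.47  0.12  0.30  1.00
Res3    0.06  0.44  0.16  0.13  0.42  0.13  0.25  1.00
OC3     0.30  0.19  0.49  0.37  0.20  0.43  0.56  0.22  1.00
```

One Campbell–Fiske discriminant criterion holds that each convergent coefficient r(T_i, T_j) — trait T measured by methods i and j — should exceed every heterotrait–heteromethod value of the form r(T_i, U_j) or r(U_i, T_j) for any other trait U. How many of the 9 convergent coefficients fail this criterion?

1

Each convergent coefficient versus the relevant comparison correlations:
WM (methods 1·2): 0.32 vs {0.13, 0.16, 0.19, 0.33} → fail.
WM (methods 1·3): 0.43 vs {0.06, 0.19, 0.30, 0.35} → pass.
WM (methods 2·3): 0.47 vs {0.13, 0.12, 0.37, 0.30} → pass.
Res (methods 1·2): 0.51 vs {0.16, 0.13, 0.14, 0.17} → pass.
Res (methods 1·3): 0.44 vs {0.19, 0.06, 0.19, 0.16} → pass.
Res (methods 2·3): 0.42 vs {0.12, 0.13, 0.20, 0.13} → pass.
OC (methods 1·2): 0.38 vs {0.33, 0.19, 0.17, 0.14} → pass.
OC (methods 1·3): 0.49 vs {0.35, 0.30, 0.16, 0.19} → pass.
OC (methods 2·3): 0.43 vs {0.30, 0.37, 0.13, 0.20} → pass.
1 of 9 fail.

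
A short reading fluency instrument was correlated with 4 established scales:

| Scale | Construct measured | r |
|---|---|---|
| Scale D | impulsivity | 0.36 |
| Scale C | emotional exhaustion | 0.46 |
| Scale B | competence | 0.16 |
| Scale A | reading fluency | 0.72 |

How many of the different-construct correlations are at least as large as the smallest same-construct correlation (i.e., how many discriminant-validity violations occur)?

Convergent (same construct = reading fluency): Scale A.
Smallest convergent = 0.72. Discriminant values: 0.36, 0.46, 0.16; count ≥ 0.72 → 0.

0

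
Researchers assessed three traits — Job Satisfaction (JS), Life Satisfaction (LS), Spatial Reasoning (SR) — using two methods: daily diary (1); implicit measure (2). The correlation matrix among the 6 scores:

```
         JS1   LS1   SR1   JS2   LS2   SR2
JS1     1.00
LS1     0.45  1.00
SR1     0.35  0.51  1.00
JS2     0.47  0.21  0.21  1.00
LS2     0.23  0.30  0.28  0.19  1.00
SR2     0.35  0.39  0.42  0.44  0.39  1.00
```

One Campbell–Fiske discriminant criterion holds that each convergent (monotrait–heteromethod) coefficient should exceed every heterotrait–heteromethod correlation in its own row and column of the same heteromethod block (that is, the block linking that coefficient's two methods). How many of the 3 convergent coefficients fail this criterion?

Each convergent coefficient versus the relevant comparison correlations:
JS (methods 1·2): 0.47 vs {0.23, 0.21, 0.35, 0.21} → pass.
LS (methods 1·2): 0.30 vs {0.21, 0.23, 0.39, 0.28} → fail.
SR (methods 1·2): 0.42 vs {0.21, 0.35, 0.28, 0.39} → pass.
1 of 3 fail.

1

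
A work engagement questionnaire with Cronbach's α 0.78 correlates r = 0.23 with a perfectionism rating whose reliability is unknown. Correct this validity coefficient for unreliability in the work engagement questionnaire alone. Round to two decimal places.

0.26

Single correction: r_c = r_obs / √r_xx = 0.23 / √0.78 = 0.23 / 0.8832 ≈ 0.26.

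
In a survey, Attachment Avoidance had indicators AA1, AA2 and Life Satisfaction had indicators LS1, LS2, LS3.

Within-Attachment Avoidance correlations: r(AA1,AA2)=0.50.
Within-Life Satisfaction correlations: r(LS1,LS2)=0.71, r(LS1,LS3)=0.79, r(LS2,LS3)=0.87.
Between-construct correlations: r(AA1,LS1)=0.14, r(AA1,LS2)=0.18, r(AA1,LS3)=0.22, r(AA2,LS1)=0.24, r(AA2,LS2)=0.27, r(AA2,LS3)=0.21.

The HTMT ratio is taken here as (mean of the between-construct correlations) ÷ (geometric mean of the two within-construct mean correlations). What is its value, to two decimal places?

0.33

Mean heterotrait r = 1.26/6 = 0.2100.
Mean within-AA = 0.50/1 = 0.5000; mean within-LS = 2.37/3 = 0.7900.
Geometric mean = √(0.5000 × 0.7900) = 0.6285.
HTMT = 0.2100 / 0.6285 = 0.33.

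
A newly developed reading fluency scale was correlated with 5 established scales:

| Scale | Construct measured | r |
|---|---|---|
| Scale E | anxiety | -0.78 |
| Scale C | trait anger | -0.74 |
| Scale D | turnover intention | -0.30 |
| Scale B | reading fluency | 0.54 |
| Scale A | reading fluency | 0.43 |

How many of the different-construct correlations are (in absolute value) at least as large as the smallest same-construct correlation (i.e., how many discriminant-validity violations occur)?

Convergent (same construct = reading fluency): Scale B, Scale A.
Smallest convergent = 0.43. Discriminant |r|: 0.78, 0.74, 0.30; count ≥ 0.43 → 2.

2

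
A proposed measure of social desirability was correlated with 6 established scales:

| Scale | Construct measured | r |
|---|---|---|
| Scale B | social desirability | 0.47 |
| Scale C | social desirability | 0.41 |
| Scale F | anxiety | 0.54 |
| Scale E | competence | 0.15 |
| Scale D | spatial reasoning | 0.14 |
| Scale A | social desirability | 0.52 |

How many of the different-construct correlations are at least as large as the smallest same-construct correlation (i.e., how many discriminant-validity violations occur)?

Convergent (same construct = social desirability): Scale B, Scale C, Scale A.
Smallest convergent = 0.41. Discriminant values: 0.54, 0.15, 0.14; count ≥ 0.41 → 1.

1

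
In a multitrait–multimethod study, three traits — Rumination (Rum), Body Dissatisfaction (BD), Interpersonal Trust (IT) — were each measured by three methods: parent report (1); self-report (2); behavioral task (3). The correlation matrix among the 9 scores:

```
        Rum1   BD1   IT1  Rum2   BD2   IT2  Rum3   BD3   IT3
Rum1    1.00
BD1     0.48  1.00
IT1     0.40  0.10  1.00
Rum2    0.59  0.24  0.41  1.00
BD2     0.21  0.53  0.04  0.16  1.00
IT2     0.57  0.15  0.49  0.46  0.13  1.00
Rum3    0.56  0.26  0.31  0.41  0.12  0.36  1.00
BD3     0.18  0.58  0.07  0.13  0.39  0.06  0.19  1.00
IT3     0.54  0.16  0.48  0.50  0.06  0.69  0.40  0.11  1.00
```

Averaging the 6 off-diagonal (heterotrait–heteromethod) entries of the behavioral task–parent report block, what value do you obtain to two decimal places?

HTHM values (method 3 × method 1): 0.26, 0.31, 0.18, 0.07, 0.54, 0.16; mean = 1.52/6 = 0.25.

0.25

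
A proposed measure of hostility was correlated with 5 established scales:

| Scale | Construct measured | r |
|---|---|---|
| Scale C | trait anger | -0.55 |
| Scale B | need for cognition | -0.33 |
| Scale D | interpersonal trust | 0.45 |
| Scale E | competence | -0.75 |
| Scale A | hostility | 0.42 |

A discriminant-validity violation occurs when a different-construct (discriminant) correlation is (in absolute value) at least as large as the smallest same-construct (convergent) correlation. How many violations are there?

Convergent (same construct = hostility): Scale A.
Smallest convergent = 0.42. Discriminant |r|: 0.55, 0.33, 0.45, 0.75; count ≥ 0.42 → 3.

3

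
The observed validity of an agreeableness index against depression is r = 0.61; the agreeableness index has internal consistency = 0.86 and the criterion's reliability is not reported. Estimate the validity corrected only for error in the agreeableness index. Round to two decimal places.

0.66

Single correction: r_c = r_obs / √r_xx = 0.61 / √0.86 = 0.61 / 0.9274 ≈ 0.66.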